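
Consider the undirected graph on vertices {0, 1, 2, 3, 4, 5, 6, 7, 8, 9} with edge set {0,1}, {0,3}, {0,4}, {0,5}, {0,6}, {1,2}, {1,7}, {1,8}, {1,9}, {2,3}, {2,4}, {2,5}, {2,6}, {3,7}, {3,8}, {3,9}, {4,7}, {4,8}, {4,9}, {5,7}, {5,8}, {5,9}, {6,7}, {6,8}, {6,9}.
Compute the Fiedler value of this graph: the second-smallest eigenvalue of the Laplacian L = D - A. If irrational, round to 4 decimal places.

Reading degrees in the order [0, 1, 2, 3, 4, 5, 6, 7, 8, 9] gives [5, 5, 5, 5, 5, 5, 5, 5, 5, 5]; set D = diag(5, 5, 5, 5, 5, 5, 5, 5, 5, 5) and form L = D - A. The sorted Laplacian eigenvalues are [0, 5, 5, 5, 5, 5, 5, 5, 5, 10]; the algebraic connectivity is the second entry, 5.

5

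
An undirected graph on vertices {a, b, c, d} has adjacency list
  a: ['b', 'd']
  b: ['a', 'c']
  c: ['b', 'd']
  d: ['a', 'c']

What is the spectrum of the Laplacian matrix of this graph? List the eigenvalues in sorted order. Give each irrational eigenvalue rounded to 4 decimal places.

[0, 2, 2, 4]

Each diagonal entry of L is the vertex degree and each off-diagonal entry is -1 where an edge is present, 0 otherwise; in the order [a, b, c, d] the diagonal is [2, 2, 2, 2]. Diagonalising L (or applying a numerical eigensolver to the 4x4 matrix) gives the spectrum above. There is one zero in the spectrum, matching the 1 component. The eigenvalues sum to 8, which equals trace(L) = 2|E|.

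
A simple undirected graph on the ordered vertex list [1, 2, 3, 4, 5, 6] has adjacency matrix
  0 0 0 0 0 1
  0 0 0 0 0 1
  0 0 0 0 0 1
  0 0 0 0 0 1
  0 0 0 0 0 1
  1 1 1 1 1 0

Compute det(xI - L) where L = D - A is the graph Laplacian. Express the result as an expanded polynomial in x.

x^6 - 10x^5 + 30x^4 - 40x^3 + 25x^2 - 6x

Each diagonal entry of L is the vertex degree and each off-diagonal entry is -1 where an edge is present, 0 otherwise; in the order [1, 2, 3, 4, 5, 6] the diagonal is [1, 1, 1, 1, 1, 5]. The eigenvalues of L are [0, 1, 1, 1, 1, 6]; the characteristic polynomial is the product of (x - lambda_i), which multiplies out to x^6 - 10x^5 + 30x^4 - 40x^3 + 25x^2 - 6x. The coefficient of x^5 equals -trace(L) = -10, matching the sum of degrees. There is one zero in the spectrum, matching the 1 component. The largest eigenvalue, 6, is at most the vertex count 6.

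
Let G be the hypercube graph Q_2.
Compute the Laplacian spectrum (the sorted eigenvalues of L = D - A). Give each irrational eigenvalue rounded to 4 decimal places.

[0, 2, 2, 4]

The graph has 4 vertices and degree multiset [2, 2, 2, 2]; D is the diagonal matrix of degrees and L = D - A. Diagonalising L (or applying a numerical eigensolver to the 4x4 matrix) gives the spectrum above. The single zero eigenvalue shows the graph is connected. By the matrix-tree theorem the graph has (1/4) * product of the nonzero eigenvalues = 4 spanning trees. The eigenvalues sum to 8, which equals trace(L) = 2|E|.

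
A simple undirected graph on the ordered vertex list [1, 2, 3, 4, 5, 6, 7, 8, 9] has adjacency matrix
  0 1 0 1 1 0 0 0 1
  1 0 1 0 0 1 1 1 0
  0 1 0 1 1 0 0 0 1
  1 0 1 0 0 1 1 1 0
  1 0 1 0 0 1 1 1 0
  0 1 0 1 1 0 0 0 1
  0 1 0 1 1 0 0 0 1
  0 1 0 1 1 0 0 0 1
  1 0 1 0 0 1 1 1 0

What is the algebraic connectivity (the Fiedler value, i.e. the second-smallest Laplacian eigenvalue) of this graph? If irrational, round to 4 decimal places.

With the vertex order [1, 2, 3, 4, 5, 6, 7, 8, 9], the degrees are [4, 5, 4, 5, 5, 4, 4, 4, 5], giving D = diag(4, 5, 4, 5, 5, 4, 4, 4, 5) and L = D - A. Computing the eigenvalues of L and sorting gives [0, 4, 4, 4, 4, 5, 5, 5, 9]. The Fiedler value lambda_2 = 4 is strictly positive, so the graph is connected. The largest eigenvalue, 9, is at most the vertex count 9. The eigenvalues sum to 40, which equals trace(L) = 2|E|.

4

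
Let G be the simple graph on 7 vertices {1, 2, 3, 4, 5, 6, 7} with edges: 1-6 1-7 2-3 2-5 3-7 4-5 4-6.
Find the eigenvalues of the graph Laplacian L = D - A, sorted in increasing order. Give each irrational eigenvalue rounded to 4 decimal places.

[0, 0.7530, 0.7530, 2.4450, 2.4450, 3.8019, 3.8019]

With the vertex order [1, 2, 3, 4, 5, 6, 7], the degrees are [2, 2, 2, 2, 2, 2, 2], giving D = diag(2, 2, 2, 2, 2, 2, 2) and L = D - A. Since every row of L sums to 0, the all-ones vector is in the kernel and 0 is an eigenvalue. The largest eigenvalue, 3.8019, is at most the vertex count 7.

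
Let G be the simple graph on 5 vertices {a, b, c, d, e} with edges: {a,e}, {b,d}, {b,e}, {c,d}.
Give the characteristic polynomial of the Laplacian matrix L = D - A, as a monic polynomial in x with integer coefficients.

Reading degrees in the order [a, b, c, d, e] gives [1, 2, 1, 2, 2]; set D = diag(1, 2, 1, 2, 2) and form L = D - A. L has integer entries, so p(x) = det(xI - L) has integer coefficients. Expanding the determinant yields x^5 - 8x^4 + 21x^3 - 20x^2 + 5x. The constant term is 0 because L is singular (the all-ones vector lies in its kernel).

x^5 - 8x^4 + 21x^3 - 20x^2 + 5x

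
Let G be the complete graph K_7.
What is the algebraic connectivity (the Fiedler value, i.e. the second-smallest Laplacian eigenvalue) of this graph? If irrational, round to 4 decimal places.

7

The graph has 7 vertices and degree multiset [6, 6, 6, 6, 6, 6, 6]; D is the diagonal matrix of degrees and L = D - A. Computing the eigenvalues of L and sorting gives [0, 7, 7, 7, 7, 7, 7]. The Fiedler value lambda_2 = 7 is strictly positive, so the graph is connected. By the matrix-tree theorem the graph has (1/7) * product of the nonzero eigenvalues = 16807 spanning trees.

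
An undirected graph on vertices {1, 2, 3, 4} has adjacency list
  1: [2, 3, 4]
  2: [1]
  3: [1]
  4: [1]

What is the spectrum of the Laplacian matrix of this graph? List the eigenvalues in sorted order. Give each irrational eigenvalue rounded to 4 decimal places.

[0, 1, 1, 4]

With the vertex order [1, 2, 3, 4], the degrees are [3, 1, 1, 1], giving D = diag(3, 1, 1, 1) and L = D - A. The multiplicity of 0 as a Laplacian eigenvalue equals the number of connected components. The single zero eigenvalue shows the graph is connected. By the matrix-tree theorem the graph has (1/4) * product of the nonzero eigenvalues = 1 spanning tree. There is one zero in the spectrum, matching the 1 component.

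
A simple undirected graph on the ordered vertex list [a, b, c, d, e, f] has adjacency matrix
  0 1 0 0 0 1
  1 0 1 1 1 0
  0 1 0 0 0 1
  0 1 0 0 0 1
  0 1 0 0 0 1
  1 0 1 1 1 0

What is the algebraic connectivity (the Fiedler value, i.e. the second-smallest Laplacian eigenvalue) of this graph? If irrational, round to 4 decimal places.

2

Reading degrees in the order [a, b, c, d, e, f] gives [2, 4, 2, 2, 2, 4]; set D = diag(2, 4, 2, 2, 2, 4) and form L = D - A. The smallest Laplacian eigenvalue is always 0. The next one, lambda_2 = 2, measures how hard the graph is to disconnect: larger values mean better connectivity. There is one zero in the spectrum, matching the 1 component.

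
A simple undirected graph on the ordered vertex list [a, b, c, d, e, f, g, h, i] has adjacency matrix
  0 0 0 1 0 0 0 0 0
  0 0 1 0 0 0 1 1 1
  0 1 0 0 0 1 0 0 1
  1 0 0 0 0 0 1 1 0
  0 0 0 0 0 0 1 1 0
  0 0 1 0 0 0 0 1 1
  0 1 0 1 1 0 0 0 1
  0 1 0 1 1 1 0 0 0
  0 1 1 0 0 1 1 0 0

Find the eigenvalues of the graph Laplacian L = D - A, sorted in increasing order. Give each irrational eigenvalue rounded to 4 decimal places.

[0, 0.6385, 1.4711, 2.8326, 3, 4, 4.1674, 5.5289, 6.3615]

With the vertex order [a, b, c, d, e, f, g, h, i], the degrees are [1, 4, 3, 3, 2, 3, 4, 4, 4], giving D = diag(1, 4, 3, 3, 2, 3, 4, 4, 4) and L = D - A. The multiplicity of 0 as a Laplacian eigenvalue equals the number of connected components. The single zero eigenvalue shows the graph is connected. The largest eigenvalue, 6.3615, is at most the vertex count 9. By the matrix-tree theorem the graph has (1/9) * product of the nonzero eigenvalues = 520 spanning trees.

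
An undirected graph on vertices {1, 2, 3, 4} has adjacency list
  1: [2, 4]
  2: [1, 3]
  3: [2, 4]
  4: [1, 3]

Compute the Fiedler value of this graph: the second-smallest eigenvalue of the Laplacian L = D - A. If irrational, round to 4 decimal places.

Reading degrees in the order [1, 2, 3, 4] gives [2, 2, 2, 2]; set D = diag(2, 2, 2, 2) and form L = D - A. The sorted Laplacian eigenvalues are [0, 2, 2, 4]; the algebraic connectivity is the second entry, 2.

2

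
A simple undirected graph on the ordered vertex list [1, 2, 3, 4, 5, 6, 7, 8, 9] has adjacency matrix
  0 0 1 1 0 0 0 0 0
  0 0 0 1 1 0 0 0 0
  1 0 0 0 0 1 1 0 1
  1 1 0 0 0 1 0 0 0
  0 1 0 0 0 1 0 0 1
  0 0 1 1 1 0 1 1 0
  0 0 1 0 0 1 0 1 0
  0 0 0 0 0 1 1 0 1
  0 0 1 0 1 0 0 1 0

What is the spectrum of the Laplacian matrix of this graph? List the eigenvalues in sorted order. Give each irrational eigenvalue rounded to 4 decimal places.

Each diagonal entry of L is the vertex degree and each off-diagonal entry is -1 where an edge is present, 0 otherwise; in the order [1, 2, 3, 4, 5, 6, 7, 8, 9] the diagonal is [2, 2, 4, 3, 3, 5, 3, 3, 3]. L is symmetric positive semidefinite, so every eigenvalue is real and nonnegative. The single zero eigenvalue shows the graph is connected. There is one zero in the spectrum, matching the 1 component.

[0, 1.1478, 1.4494, 2.4957, 3.3731, 3.7090, 4, 5.1051, 6.7199]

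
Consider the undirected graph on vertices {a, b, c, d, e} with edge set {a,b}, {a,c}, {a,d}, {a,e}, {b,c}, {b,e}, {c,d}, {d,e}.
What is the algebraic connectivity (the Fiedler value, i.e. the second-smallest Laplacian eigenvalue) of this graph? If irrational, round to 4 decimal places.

With the vertex order [a, b, c, d, e], the degrees are [4, 3, 3, 3, 3], giving D = diag(4, 3, 3, 3, 3) and L = D - A. Computing the eigenvalues of L and sorting gives [0, 3, 3, 5, 5]. The Fiedler value lambda_2 = 3 is strictly positive, so the graph is connected.

3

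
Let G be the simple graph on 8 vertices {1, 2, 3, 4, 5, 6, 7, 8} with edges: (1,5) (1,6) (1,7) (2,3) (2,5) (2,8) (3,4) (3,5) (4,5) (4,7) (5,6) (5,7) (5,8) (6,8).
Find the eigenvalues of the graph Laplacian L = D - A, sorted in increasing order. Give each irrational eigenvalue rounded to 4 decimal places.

[0, 1.7530, 1.7530, 3.4450, 3.4450, 4.8019, 4.8019, 8]

With the vertex order [1, 2, 3, 4, 5, 6, 7, 8], the degrees are [3, 3, 3, 3, 7, 3, 3, 3], giving D = diag(3, 3, 3, 3, 7, 3, 3, 3) and L = D - A. Since every row of L sums to 0, the all-ones vector is in the kernel and 0 is an eigenvalue. The largest eigenvalue, 8, is at most the vertex count 8.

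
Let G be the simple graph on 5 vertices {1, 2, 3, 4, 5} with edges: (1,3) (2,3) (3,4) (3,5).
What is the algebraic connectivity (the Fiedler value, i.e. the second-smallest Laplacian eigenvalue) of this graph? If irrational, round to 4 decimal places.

1

Each diagonal entry of L is the vertex degree and each off-diagonal entry is -1 where an edge is present, 0 otherwise; in the order [1, 2, 3, 4, 5] the diagonal is [1, 1, 4, 1, 1]. The smallest Laplacian eigenvalue is always 0. The next one, lambda_2 = 1, measures how hard the graph is to disconnect: larger values mean better connectivity. By the matrix-tree theorem the graph has (1/5) * product of the nonzero eigenvalues = 1 spanning tree. The largest eigenvalue, 5, is at most the vertex count 5.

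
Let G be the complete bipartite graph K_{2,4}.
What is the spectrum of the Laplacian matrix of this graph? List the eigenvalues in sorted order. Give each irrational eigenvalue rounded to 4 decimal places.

The graph has 6 vertices and degree multiset [4, 4, 2, 2, 2, 2]; D is the diagonal matrix of degrees and L = D - A. L is symmetric positive semidefinite, so every eigenvalue is real and nonnegative. There is one zero in the spectrum, matching the 1 component.

[0, 2, 2, 2, 4, 6]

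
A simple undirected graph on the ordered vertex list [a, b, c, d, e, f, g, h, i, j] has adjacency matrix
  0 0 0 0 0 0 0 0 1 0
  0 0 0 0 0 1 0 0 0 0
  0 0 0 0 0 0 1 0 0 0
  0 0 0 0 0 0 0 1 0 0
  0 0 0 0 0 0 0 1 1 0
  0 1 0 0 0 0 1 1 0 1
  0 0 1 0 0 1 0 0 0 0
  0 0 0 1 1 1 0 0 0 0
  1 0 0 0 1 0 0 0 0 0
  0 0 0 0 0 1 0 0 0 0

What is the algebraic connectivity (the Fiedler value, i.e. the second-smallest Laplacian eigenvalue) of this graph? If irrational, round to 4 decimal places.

0.1769

Reading degrees in the order [a, b, c, d, e, f, g, h, i, j] gives [1, 1, 1, 1, 2, 4, 2, 3, 2, 1]; set D = diag(1, 1, 1, 1, 2, 4, 2, 3, 2, 1) and form L = D - A. The sorted Laplacian eigenvalues are [0, 0.1769, 0.4716, 0.6288, 1, 1.4112, 2.3497, 2.8697, 3.7491, 5.3430]; the algebraic connectivity is the second entry, 0.1769. There is one zero in the spectrum, matching the 1 component.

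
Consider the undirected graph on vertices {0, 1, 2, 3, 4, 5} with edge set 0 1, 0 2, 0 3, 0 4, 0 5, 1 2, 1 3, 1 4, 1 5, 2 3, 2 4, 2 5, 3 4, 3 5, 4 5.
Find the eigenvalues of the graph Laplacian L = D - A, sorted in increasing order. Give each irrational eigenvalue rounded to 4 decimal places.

[0, 6, 6, 6, 6, 6]

Each diagonal entry of L is the vertex degree and each off-diagonal entry is -1 where an edge is present, 0 otherwise; in the order [0, 1, 2, 3, 4, 5] the diagonal is [5, 5, 5, 5, 5, 5]. The multiplicity of 0 as a Laplacian eigenvalue equals the number of connected components. By the matrix-tree theorem the graph has (1/6) * product of the nonzero eigenvalues = 1296 spanning trees.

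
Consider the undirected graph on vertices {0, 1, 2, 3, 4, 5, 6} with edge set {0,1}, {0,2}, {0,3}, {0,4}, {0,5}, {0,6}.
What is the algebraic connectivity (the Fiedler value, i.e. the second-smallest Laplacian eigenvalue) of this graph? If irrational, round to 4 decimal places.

With the vertex order [0, 1, 2, 3, 4, 5, 6], the degrees are [6, 1, 1, 1, 1, 1, 1], giving D = diag(6, 1, 1, 1, 1, 1, 1) and L = D - A. The sorted Laplacian eigenvalues are [0, 1, 1, 1, 1, 1, 7]; the algebraic connectivity is the second entry, 1. By the matrix-tree theorem the graph has (1/7) * product of the nonzero eigenvalues = 1 spanning tree.

1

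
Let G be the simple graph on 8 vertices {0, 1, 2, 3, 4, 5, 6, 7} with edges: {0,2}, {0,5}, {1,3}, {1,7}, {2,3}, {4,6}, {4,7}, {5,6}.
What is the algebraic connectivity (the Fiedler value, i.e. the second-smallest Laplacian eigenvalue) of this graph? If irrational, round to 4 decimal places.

0.5858

Each diagonal entry of L is the vertex degree and each off-diagonal entry is -1 where an edge is present, 0 otherwise; in the order [0, 1, 2, 3, 4, 5, 6, 7] the diagonal is [2, 2, 2, 2, 2, 2, 2, 2]. The smallest Laplacian eigenvalue is always 0. The next one, lambda_2 = 0.5858, measures how hard the graph is to disconnect: larger values mean better connectivity. By the matrix-tree theorem the graph has (1/8) * product of the nonzero eigenvalues = 8 spanning trees.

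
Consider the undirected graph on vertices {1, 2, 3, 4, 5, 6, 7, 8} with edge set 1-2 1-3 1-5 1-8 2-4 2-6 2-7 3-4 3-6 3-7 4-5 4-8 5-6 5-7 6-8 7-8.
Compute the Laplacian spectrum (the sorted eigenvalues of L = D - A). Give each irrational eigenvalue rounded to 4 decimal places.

With the vertex order [1, 2, 3, 4, 5, 6, 7, 8], the degrees are [4, 4, 4, 4, 4, 4, 4, 4], giving D = diag(4, 4, 4, 4, 4, 4, 4, 4) and L = D - A. The multiplicity of 0 as a Laplacian eigenvalue equals the number of connected components. The largest eigenvalue, 8, is at most the vertex count 8. By the matrix-tree theorem the graph has (1/8) * product of the nonzero eigenvalues = 4096 spanning trees.

[0, 4, 4, 4, 4, 4, 4, 8]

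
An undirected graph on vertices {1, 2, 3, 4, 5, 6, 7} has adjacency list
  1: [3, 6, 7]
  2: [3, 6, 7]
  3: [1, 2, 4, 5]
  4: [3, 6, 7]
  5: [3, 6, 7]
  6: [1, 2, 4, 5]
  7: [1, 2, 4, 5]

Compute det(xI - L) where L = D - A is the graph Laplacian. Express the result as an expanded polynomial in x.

Reading degrees in the order [1, 2, 3, 4, 5, 6, 7] gives [3, 3, 4, 3, 3, 4, 4]; set D = diag(3, 3, 4, 3, 3, 4, 4) and form L = D - A. L has integer entries, so p(x) = det(xI - L) has integer coefficients. Expanding the determinant yields x^7 - 24x^6 + 234x^5 - 1192x^4 + 3357x^3 - 4968x^2 + 3024x. Since p(0) = det(-L) = 0, x divides p(x). The largest eigenvalue, 7, is at most the vertex count 7. There is one zero in the spectrum, matching the 1 component.

x^7 - 24x^6 + 234x^5 - 1192x^4 + 3357x^3 - 4968x^2 + 3024x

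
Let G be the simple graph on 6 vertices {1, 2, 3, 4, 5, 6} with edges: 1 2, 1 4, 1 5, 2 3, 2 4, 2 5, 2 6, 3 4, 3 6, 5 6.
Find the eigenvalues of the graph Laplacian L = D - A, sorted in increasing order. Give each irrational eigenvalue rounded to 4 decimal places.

[0, 2.3820, 2.3820, 4.6180, 4.6180, 6]

Reading degrees in the order [1, 2, 3, 4, 5, 6] gives [3, 5, 3, 3, 3, 3]; set D = diag(3, 5, 3, 3, 3, 3) and form L = D - A. L is symmetric positive semidefinite, so every eigenvalue is real and nonnegative. The single zero eigenvalue shows the graph is connected. The largest eigenvalue, 6, is at most the vertex count 6. There is one zero in the spectrum, matching the 1 component.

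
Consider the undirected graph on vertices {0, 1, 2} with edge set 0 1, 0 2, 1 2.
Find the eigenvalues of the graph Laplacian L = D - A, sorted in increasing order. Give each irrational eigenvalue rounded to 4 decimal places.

[0, 3, 3]

Each diagonal entry of L is the vertex degree and each off-diagonal entry is -1 where an edge is present, 0 otherwise; in the order [0, 1, 2] the diagonal is [2, 2, 2]. Diagonalising L (or applying a numerical eigensolver to the 3x3 matrix) gives the spectrum above. The single zero eigenvalue shows the graph is connected. By the matrix-tree theorem the graph has (1/3) * product of the nonzero eigenvalues = 3 spanning trees. There is one zero in the spectrum, matching the 1 component.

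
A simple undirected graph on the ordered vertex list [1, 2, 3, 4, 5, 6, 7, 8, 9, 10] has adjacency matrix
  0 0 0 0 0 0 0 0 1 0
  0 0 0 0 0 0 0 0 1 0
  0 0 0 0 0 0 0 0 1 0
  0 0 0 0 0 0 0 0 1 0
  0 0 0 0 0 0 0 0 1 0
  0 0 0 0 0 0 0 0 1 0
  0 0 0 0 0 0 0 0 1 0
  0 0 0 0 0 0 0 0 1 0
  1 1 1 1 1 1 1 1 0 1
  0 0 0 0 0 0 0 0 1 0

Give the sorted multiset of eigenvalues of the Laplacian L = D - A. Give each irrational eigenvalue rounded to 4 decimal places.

[0, 1, 1, 1, 1, 1, 1, 1, 1, 10]

Each diagonal entry of L is the vertex degree and each off-diagonal entry is -1 where an edge is present, 0 otherwise; in the order [1, 2, 3, 4, 5, 6, 7, 8, 9, 10] the diagonal is [1, 1, 1, 1, 1, 1, 1, 1, 9, 1]. Diagonalising L (or applying a numerical eigensolver to the 10x10 matrix) gives the spectrum above.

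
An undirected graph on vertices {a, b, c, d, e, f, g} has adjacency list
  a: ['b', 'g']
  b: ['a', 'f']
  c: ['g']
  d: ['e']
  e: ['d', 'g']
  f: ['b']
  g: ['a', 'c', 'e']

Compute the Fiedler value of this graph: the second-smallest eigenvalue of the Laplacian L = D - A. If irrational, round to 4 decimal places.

Each diagonal entry of L is the vertex degree and each off-diagonal entry is -1 where an edge is present, 0 otherwise; in the order [a, b, c, d, e, f, g] the diagonal is [2, 2, 1, 1, 2, 1, 3]. The smallest Laplacian eigenvalue is always 0. The next one, lambda_2 = 0.2603, measures how hard the graph is to disconnect: larger values mean better connectivity. The largest eigenvalue, 4.3342, is at most the vertex count 7.

0.2603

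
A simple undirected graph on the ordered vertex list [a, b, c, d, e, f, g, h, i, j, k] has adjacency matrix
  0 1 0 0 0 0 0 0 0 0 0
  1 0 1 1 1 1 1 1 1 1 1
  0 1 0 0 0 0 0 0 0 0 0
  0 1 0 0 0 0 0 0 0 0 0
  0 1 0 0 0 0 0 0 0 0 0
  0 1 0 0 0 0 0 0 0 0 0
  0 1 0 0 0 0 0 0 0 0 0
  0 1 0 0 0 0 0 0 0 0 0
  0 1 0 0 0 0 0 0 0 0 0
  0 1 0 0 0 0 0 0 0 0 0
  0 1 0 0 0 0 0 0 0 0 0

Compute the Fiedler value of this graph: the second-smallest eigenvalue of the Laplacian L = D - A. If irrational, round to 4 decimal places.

With the vertex order [a, b, c, d, e, f, g, h, i, j, k], the degrees are [1, 10, 1, 1, 1, 1, 1, 1, 1, 1, 1], giving D = diag(1, 10, 1, 1, 1, 1, 1, 1, 1, 1, 1) and L = D - A. The sorted Laplacian eigenvalues are [0, 1, 1, 1, 1, 1, 1, 1, 1, 1, 11]; the algebraic connectivity is the second entry, 1. The eigenvalues sum to 20, which equals trace(L) = 2|E|. There is one zero in the spectrum, matching the 1 component.

1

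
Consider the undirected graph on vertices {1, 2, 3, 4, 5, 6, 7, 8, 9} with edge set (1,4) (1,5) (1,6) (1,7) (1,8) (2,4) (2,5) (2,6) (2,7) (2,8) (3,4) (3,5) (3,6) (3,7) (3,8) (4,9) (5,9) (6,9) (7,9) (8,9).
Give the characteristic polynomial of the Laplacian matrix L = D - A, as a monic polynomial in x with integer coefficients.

x^9 - 40x^8 + 690x^7 - 6720x^6 + 40485x^5 - 154704x^4 + 366560x^3 - 492800x^2 + 288000x

Each diagonal entry of L is the vertex degree and each off-diagonal entry is -1 where an edge is present, 0 otherwise; in the order [1, 2, 3, 4, 5, 6, 7, 8, 9] the diagonal is [5, 5, 5, 4, 4, 4, 4, 4, 5]. Computing det(xI - L) by cofactor expansion (or equivalently via sum-over-permutations) gives x^9 - 40x^8 + 690x^7 - 6720x^6 + 40485x^5 - 154704x^4 + 366560x^3 - 492800x^2 + 288000x. Since p(0) = det(-L) = 0, x divides p(x).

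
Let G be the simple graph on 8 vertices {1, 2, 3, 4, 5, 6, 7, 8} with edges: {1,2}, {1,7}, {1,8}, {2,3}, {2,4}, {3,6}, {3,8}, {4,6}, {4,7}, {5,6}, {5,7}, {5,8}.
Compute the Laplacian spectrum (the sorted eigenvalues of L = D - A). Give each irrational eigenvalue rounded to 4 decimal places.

Each diagonal entry of L is the vertex degree and each off-diagonal entry is -1 where an edge is present, 0 otherwise; in the order [1, 2, 3, 4, 5, 6, 7, 8] the diagonal is [3, 3, 3, 3, 3, 3, 3, 3]. L is symmetric positive semidefinite, so every eigenvalue is real and nonnegative. The single zero eigenvalue shows the graph is connected. There is one zero in the spectrum, matching the 1 component.

[0, 2, 2, 2, 4, 4, 4, 6]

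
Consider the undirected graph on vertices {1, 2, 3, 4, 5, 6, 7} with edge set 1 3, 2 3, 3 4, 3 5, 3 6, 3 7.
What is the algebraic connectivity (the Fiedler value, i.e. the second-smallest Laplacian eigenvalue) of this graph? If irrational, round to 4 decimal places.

1

With the vertex order [1, 2, 3, 4, 5, 6, 7], the degrees are [1, 1, 6, 1, 1, 1, 1], giving D = diag(1, 1, 6, 1, 1, 1, 1) and L = D - A. The sorted Laplacian eigenvalues are [0, 1, 1, 1, 1, 1, 7]; the algebraic connectivity is the second entry, 1.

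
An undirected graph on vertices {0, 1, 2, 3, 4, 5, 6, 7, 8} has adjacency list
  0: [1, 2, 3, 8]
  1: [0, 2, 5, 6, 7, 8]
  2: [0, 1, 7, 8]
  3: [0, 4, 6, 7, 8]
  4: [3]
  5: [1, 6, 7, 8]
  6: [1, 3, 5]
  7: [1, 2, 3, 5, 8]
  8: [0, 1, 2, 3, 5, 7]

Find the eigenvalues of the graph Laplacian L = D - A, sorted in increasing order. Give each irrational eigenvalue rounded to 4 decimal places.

Each diagonal entry of L is the vertex degree and each off-diagonal entry is -1 where an edge is present, 0 otherwise; in the order [0, 1, 2, 3, 4, 5, 6, 7, 8] the diagonal is [4, 6, 4, 5, 1, 4, 3, 5, 6]. Since every row of L sums to 0, the all-ones vector is in the kernel and 0 is an eigenvalue. The single zero eigenvalue shows the graph is connected. By the matrix-tree theorem the graph has (1/9) * product of the nonzero eigenvalues = 7631 spanning trees.

[0, 0.8892, 2.5211, 3.7909, 4.6635, 4.9698, 6.5103, 6.9645, 7.6907]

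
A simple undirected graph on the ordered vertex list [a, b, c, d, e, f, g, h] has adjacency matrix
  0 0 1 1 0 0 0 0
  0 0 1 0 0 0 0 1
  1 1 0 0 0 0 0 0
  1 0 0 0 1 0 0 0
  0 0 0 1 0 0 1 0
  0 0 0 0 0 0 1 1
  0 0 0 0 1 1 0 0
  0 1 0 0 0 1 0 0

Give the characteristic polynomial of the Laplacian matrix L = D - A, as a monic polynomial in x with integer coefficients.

Each diagonal entry of L is the vertex degree and each off-diagonal entry is -1 where an edge is present, 0 otherwise; in the order [a, b, c, d, e, f, g, h] the diagonal is [2, 2, 2, 2, 2, 2, 2, 2]. L has integer entries, so p(x) = det(xI - L) has integer coefficients. Expanding the determinant yields x^8 - 16x^7 + 104x^6 - 352x^5 + 660x^4 - 672x^3 + 336x^2 - 64x. Since p(0) = det(-L) = 0, x divides p(x). There is one zero in the spectrum, matching the 1 component. The largest eigenvalue, 4, is at most the vertex count 8.

x^8 - 16x^7 + 104x^6 - 352x^5 + 660x^4 - 672x^3 + 336x^2 - 64x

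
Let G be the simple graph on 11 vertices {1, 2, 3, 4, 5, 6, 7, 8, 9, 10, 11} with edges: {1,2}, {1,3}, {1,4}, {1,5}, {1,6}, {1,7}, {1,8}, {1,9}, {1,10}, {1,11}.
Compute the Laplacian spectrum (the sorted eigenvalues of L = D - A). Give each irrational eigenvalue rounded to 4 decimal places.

[0, 1, 1, 1, 1, 1, 1, 1, 1, 1, 11]

Reading degrees in the order [1, 2, 3, 4, 5, 6, 7, 8, 9, 10, 11] gives [10, 1, 1, 1, 1, 1, 1, 1, 1, 1, 1]; set D = diag(10, 1, 1, 1, 1, 1, 1, 1, 1, 1, 1) and form L = D - A. Since every row of L sums to 0, the all-ones vector is in the kernel and 0 is an eigenvalue. The eigenvalues sum to 20, which equals trace(L) = 2|E|. There is one zero in the spectrum, matching the 1 component.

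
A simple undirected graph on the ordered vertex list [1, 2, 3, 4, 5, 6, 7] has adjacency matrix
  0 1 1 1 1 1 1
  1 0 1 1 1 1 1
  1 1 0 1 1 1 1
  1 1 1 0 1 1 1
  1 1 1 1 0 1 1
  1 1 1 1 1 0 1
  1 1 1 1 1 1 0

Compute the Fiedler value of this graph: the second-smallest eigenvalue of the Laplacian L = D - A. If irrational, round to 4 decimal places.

7

Each diagonal entry of L is the vertex degree and each off-diagonal entry is -1 where an edge is present, 0 otherwise; in the order [1, 2, 3, 4, 5, 6, 7] the diagonal is [6, 6, 6, 6, 6, 6, 6]. The smallest Laplacian eigenvalue is always 0. The next one, lambda_2 = 7, measures how hard the graph is to disconnect: larger values mean better connectivity. By the matrix-tree theorem the graph has (1/7) * product of the nonzero eigenvalues = 16807 spanning trees. There is one zero in the spectrum, matching the 1 component.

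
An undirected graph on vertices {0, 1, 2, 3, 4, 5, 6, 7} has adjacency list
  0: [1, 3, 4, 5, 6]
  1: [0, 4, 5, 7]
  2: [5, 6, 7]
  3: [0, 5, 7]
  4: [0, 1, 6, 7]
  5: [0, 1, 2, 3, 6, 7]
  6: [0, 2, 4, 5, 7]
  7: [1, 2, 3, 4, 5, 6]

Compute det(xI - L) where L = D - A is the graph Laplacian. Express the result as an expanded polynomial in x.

Reading degrees in the order [0, 1, 2, 3, 4, 5, 6, 7] gives [5, 4, 3, 3, 4, 6, 5, 6]; set D = diag(5, 4, 3, 3, 4, 6, 5, 6) and form L = D - A. L has integer entries, so p(x) = det(xI - L) has integer coefficients. Expanding the determinant yields x^8 - 36x^7 + 544x^6 - 4466x^5 + 21477x^4 - 60400x^3 + 91839x^2 - 58192x. The coefficient of x^7 equals -trace(L) = -36, matching the sum of degrees. By the matrix-tree theorem the graph has (1/8) * product of the nonzero eigenvalues = 7274 spanning trees. The eigenvalues sum to 36, which equals trace(L) = 2|E|.

x^8 - 36x^7 + 544x^6 - 4466x^5 + 21477x^4 - 60400x^3 + 91839x^2 - 58192x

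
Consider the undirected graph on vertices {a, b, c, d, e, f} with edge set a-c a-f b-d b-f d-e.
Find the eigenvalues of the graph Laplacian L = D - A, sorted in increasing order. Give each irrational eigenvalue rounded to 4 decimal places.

[0, 0.2679, 1, 2, 3, 3.7321]

With the vertex order [a, b, c, d, e, f], the degrees are [2, 2, 1, 2, 1, 2], giving D = diag(2, 2, 1, 2, 1, 2) and L = D - A. The multiplicity of 0 as a Laplacian eigenvalue equals the number of connected components. The single zero eigenvalue shows the graph is connected. The largest eigenvalue, 3.7321, is at most the vertex count 6.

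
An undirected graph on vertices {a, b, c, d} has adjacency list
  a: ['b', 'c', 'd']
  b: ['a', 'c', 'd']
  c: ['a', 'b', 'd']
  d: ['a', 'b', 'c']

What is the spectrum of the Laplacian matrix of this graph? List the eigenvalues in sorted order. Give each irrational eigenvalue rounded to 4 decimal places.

[0, 4, 4, 4]

With the vertex order [a, b, c, d], the degrees are [3, 3, 3, 3], giving D = diag(3, 3, 3, 3) and L = D - A. Diagonalising L (or applying a numerical eigensolver to the 4x4 matrix) gives the spectrum above. The single zero eigenvalue shows the graph is connected. By the matrix-tree theorem the graph has (1/4) * product of the nonzero eigenvalues = 16 spanning trees.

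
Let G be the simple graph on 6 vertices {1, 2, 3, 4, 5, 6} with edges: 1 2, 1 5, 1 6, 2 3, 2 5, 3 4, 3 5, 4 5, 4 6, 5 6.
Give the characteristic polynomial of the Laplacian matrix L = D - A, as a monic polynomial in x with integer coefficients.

x^6 - 20x^5 + 155x^4 - 580x^3 + 1045x^2 - 726x

Each diagonal entry of L is the vertex degree and each off-diagonal entry is -1 where an edge is present, 0 otherwise; in the order [1, 2, 3, 4, 5, 6] the diagonal is [3, 3, 3, 3, 5, 3]. L has integer entries, so p(x) = det(xI - L) has integer coefficients. Expanding the determinant yields x^6 - 20x^5 + 155x^4 - 580x^3 + 1045x^2 - 726x. The constant term is 0 because L is singular (the all-ones vector lies in its kernel). The largest eigenvalue, 6, is at most the vertex count 6.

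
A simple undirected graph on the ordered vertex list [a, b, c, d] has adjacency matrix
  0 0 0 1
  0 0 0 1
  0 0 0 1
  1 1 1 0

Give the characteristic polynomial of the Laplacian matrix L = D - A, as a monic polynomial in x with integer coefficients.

x^4 - 6x^3 + 9x^2 - 4x

With the vertex order [a, b, c, d], the degrees are [1, 1, 1, 3], giving D = diag(1, 1, 1, 3) and L = D - A. L has integer entries, so p(x) = det(xI - L) has integer coefficients. Expanding the determinant yields x^4 - 6x^3 + 9x^2 - 4x. Since p(0) = det(-L) = 0, x divides p(x).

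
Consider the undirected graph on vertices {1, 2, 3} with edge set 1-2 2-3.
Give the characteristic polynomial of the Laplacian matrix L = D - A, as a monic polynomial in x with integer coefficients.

x^3 - 4x^2 + 3x

Reading degrees in the order [1, 2, 3] gives [1, 2, 1]; set D = diag(1, 2, 1) and form L = D - A. Computing det(xI - L) by cofactor expansion (or equivalently via sum-over-permutations) gives x^3 - 4x^2 + 3x. Since p(0) = det(-L) = 0, x divides p(x).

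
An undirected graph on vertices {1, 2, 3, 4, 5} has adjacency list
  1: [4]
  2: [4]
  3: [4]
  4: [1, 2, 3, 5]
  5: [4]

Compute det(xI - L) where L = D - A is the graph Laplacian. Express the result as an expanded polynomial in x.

x^5 - 8x^4 + 18x^3 - 16x^2 + 5x

Each diagonal entry of L is the vertex degree and each off-diagonal entry is -1 where an edge is present, 0 otherwise; in the order [1, 2, 3, 4, 5] the diagonal is [1, 1, 1, 4, 1]. Computing det(xI - L) by cofactor expansion (or equivalently via sum-over-permutations) gives x^5 - 8x^4 + 18x^3 - 16x^2 + 5x. Since p(0) = det(-L) = 0, x divides p(x). The eigenvalues sum to 8, which equals trace(L) = 2|E|.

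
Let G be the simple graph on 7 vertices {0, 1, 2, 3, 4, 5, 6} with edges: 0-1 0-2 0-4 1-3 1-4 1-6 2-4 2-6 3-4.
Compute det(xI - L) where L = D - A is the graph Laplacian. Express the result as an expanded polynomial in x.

With the vertex order [0, 1, 2, 3, 4, 5, 6], the degrees are [3, 4, 3, 2, 4, 0, 2], giving D = diag(3, 4, 3, 2, 4, 0, 2) and L = D - A. L has integer entries, so p(x) = det(xI - L) has integer coefficients. Expanding the determinant yields x^7 - 18x^6 + 124x^5 - 406x^4 + 628x^3 - 366x^2. The coefficient of x^6 equals -trace(L) = -18, matching the sum of degrees. The eigenvalues sum to 18, which equals trace(L) = 2|E|. The largest eigenvalue, 5.5869, is at most the vertex count 7.

x^7 - 18x^6 + 124x^5 - 406x^4 + 628x^3 - 366x^2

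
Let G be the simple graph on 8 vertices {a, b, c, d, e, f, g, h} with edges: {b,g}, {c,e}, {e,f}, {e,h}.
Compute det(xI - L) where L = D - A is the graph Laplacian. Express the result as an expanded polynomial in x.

x^8 - 8x^7 + 21x^6 - 22x^5 + 8x^4

Reading degrees in the order [a, b, c, d, e, f, g, h] gives [0, 1, 1, 0, 3, 1, 1, 1]; set D = diag(0, 1, 1, 0, 3, 1, 1, 1) and form L = D - A. L has integer entries, so p(x) = det(xI - L) has integer coefficients. Expanding the determinant yields x^8 - 8x^7 + 21x^6 - 22x^5 + 8x^4. Since p(0) = det(-L) = 0, x divides p(x). The eigenvalues sum to 8, which equals trace(L) = 2|E|. The largest eigenvalue, 4, is at most the vertex count 8.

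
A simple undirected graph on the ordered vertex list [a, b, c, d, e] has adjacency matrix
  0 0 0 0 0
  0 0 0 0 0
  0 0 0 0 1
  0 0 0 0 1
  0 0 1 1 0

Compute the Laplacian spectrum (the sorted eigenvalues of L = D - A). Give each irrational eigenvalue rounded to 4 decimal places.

[0, 0, 0, 1, 3]

With the vertex order [a, b, c, d, e], the degrees are [0, 0, 1, 1, 2], giving D = diag(0, 0, 1, 1, 2) and L = D - A. The multiplicity of 0 as a Laplacian eigenvalue equals the number of connected components. The 3 zero eigenvalues correspond to the 3 connected components. The eigenvalues sum to 4, which equals trace(L) = 2|E|.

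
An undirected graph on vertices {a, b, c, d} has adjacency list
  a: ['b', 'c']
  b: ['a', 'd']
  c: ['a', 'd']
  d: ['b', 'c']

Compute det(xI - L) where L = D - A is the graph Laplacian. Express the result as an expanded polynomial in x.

x^4 - 8x^3 + 20x^2 - 16x

Reading degrees in the order [a, b, c, d] gives [2, 2, 2, 2]; set D = diag(2, 2, 2, 2) and form L = D - A. Computing det(xI - L) by cofactor expansion (or equivalently via sum-over-permutations) gives x^4 - 8x^3 + 20x^2 - 16x. Since p(0) = det(-L) = 0, x divides p(x). There is one zero in the spectrum, matching the 1 component.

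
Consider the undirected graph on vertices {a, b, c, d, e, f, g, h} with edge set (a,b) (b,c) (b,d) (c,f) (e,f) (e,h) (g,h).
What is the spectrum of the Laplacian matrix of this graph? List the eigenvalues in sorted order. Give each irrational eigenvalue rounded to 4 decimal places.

Each diagonal entry of L is the vertex degree and each off-diagonal entry is -1 where an edge is present, 0 otherwise; in the order [a, b, c, d, e, f, g, h] the diagonal is [1, 3, 2, 1, 2, 2, 1, 2]. Diagonalising L (or applying a numerical eigensolver to the 8x8 matrix) gives the spectrum above. By the matrix-tree theorem the graph has (1/8) * product of the nonzero eigenvalues = 1 spanning tree. The eigenvalues sum to 14, which equals trace(L) = 2|E|.

[0, 0.1667, 0.7276, 1, 1.6353, 2.6729, 3.5643, 4.2332]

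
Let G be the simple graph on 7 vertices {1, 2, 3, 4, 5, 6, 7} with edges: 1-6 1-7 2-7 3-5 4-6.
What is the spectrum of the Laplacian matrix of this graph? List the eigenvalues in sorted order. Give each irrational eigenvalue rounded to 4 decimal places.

[0, 0, 0.3820, 1.3820, 2, 2.6180, 3.6180]

Each diagonal entry of L is the vertex degree and each off-diagonal entry is -1 where an edge is present, 0 otherwise; in the order [1, 2, 3, 4, 5, 6, 7] the diagonal is [2, 1, 1, 1, 1, 2, 2]. Since every row of L sums to 0, the all-ones vector is in the kernel and 0 is an eigenvalue. The 2 zero eigenvalues correspond to the 2 connected components. The eigenvalues sum to 10, which equals trace(L) = 2|E|.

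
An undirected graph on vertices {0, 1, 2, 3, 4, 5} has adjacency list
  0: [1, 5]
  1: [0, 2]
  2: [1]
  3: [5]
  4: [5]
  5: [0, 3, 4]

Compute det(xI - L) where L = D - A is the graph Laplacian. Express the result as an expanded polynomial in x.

x^6 - 10x^5 + 35x^4 - 52x^3 + 32x^2 - 6x

Reading degrees in the order [0, 1, 2, 3, 4, 5] gives [2, 2, 1, 1, 1, 3]; set D = diag(2, 2, 1, 1, 1, 3) and form L = D - A. L has integer entries, so p(x) = det(xI - L) has integer coefficients. Expanding the determinant yields x^6 - 10x^5 + 35x^4 - 52x^3 + 32x^2 - 6x. The coefficient of x^5 equals -trace(L) = -10, matching the sum of degrees.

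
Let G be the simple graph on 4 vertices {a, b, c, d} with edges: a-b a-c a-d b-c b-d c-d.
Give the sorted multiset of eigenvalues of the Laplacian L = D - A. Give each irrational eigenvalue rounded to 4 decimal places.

[0, 4, 4, 4]

Each diagonal entry of L is the vertex degree and each off-diagonal entry is -1 where an edge is present, 0 otherwise; in the order [a, b, c, d] the diagonal is [3, 3, 3, 3]. Since every row of L sums to 0, the all-ones vector is in the kernel and 0 is an eigenvalue. The single zero eigenvalue shows the graph is connected. The largest eigenvalue, 4, is at most the vertex count 4.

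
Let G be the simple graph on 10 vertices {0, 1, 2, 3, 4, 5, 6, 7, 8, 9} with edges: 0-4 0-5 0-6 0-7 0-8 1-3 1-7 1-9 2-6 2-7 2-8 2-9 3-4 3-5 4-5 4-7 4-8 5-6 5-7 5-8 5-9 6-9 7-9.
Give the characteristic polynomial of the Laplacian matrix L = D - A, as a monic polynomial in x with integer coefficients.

x^10 - 46x^9 + 922x^8 - 10558x^7 + 76035x^6 - 356664x^5 + 1088129x^4 - 2078556x^3 + 2251698x^2 - 1051970x

With the vertex order [0, 1, 2, 3, 4, 5, 6, 7, 8, 9], the degrees are [5, 3, 4, 3, 5, 7, 4, 6, 4, 5], giving D = diag(5, 3, 4, 3, 5, 7, 4, 6, 4, 5) and L = D - A. Computing det(xI - L) by cofactor expansion (or equivalently via sum-over-permutations) gives x^10 - 46x^9 + 922x^8 - 10558x^7 + 76035x^6 - 356664x^5 + 1088129x^4 - 2078556x^3 + 2251698x^2 - 1051970x. Since p(0) = det(-L) = 0, x divides p(x). There is one zero in the spectrum, matching the 1 component.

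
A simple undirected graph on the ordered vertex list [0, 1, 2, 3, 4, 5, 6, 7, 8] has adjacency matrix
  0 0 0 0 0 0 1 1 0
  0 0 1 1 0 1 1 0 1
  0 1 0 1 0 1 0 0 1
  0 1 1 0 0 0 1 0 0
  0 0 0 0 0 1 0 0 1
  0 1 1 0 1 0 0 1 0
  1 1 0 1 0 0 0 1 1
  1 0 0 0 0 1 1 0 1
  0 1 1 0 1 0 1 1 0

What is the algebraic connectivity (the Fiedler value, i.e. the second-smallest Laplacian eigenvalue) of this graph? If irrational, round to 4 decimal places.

With the vertex order [0, 1, 2, 3, 4, 5, 6, 7, 8], the degrees are [2, 5, 4, 3, 2, 4, 5, 4, 5], giving D = diag(2, 5, 4, 3, 2, 4, 5, 4, 5) and L = D - A. Computing the eigenvalues of L and sorting gives [0, 1.4007, 1.7958, 3.3764, 4, 4.5018, 5.2595, 6.6004, 7.0654]. The Fiedler value lambda_2 = 1.4007 is strictly positive, so the graph is connected. The largest eigenvalue, 7.0654, is at most the vertex count 9. By the matrix-tree theorem the graph has (1/9) * product of the nonzero eigenvalues = 4168 spanning trees.

1.4007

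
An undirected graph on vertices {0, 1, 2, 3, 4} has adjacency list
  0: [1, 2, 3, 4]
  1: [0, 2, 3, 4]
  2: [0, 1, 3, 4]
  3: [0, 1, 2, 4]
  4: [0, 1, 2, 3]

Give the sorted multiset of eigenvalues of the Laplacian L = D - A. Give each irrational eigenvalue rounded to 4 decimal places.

[0, 5, 5, 5, 5]

Reading degrees in the order [0, 1, 2, 3, 4] gives [4, 4, 4, 4, 4]; set D = diag(4, 4, 4, 4, 4) and form L = D - A. Since every row of L sums to 0, the all-ones vector is in the kernel and 0 is an eigenvalue. The single zero eigenvalue shows the graph is connected. The largest eigenvalue, 5, is at most the vertex count 5.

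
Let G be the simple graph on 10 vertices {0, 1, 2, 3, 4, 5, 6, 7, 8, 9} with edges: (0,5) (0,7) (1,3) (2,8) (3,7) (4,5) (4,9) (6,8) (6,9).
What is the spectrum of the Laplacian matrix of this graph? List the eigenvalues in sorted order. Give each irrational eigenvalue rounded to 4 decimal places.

Reading degrees in the order [0, 1, 2, 3, 4, 5, 6, 7, 8, 9] gives [2, 1, 1, 2, 2, 2, 2, 2, 2, 2]; set D = diag(2, 1, 1, 2, 2, 2, 2, 2, 2, 2) and form L = D - A. The multiplicity of 0 as a Laplacian eigenvalue equals the number of connected components.

[0, 0.0979, 0.3820, 0.8244, 1.3820, 2, 2.6180, 3.1756, 3.6180, 3.9021]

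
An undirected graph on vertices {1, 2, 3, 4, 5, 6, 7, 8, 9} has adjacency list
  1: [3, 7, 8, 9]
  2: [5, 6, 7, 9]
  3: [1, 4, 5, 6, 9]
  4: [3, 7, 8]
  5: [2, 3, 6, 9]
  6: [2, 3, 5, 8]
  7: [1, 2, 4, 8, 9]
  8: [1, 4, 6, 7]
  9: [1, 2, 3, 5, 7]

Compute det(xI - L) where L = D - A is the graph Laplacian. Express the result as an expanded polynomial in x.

With the vertex order [1, 2, 3, 4, 5, 6, 7, 8, 9], the degrees are [4, 4, 5, 3, 4, 4, 5, 4, 5], giving D = diag(4, 4, 5, 3, 4, 4, 5, 4, 5) and L = D - A. L has integer entries, so p(x) = det(xI - L) has integer coefficients. Expanding the determinant yields x^9 - 38x^8 + 621x^7 - 5694x^6 + 32001x^5 - 112740x^4 + 242797x^3 - 291740x^2 + 149409x. The coefficient of x^8 equals -trace(L) = -38, matching the sum of degrees. By the matrix-tree theorem the graph has (1/9) * product of the nonzero eigenvalues = 16601 spanning trees.

x^9 - 38x^8 + 621x^7 - 5694x^6 + 32001x^5 - 112740x^4 + 242797x^3 - 291740x^2 + 149409x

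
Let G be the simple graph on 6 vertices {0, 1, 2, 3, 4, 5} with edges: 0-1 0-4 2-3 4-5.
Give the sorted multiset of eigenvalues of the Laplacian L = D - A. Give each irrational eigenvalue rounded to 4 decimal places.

[0, 0, 0.5858, 2, 2, 3.4142]

With the vertex order [0, 1, 2, 3, 4, 5], the degrees are [2, 1, 1, 1, 2, 1], giving D = diag(2, 1, 1, 1, 2, 1) and L = D - A. Diagonalising L (or applying a numerical eigensolver to the 6x6 matrix) gives the spectrum above. The 2 zero eigenvalues correspond to the 2 connected components. The eigenvalues sum to 8, which equals trace(L) = 2|E|.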